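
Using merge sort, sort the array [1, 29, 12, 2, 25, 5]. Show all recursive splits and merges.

Merge sort trace:

Split: [1, 29, 12, 2, 25, 5] -> [1, 29, 12] and [2, 25, 5]
  Split: [1, 29, 12] -> [1] and [29, 12]
    Split: [29, 12] -> [29] and [12]
    Merge: [29] + [12] -> [12, 29]
  Merge: [1] + [12, 29] -> [1, 12, 29]
  Split: [2, 25, 5] -> [2] and [25, 5]
    Split: [25, 5] -> [25] and [5]
    Merge: [25] + [5] -> [5, 25]
  Merge: [2] + [5, 25] -> [2, 5, 25]
Merge: [1, 12, 29] + [2, 5, 25] -> [1, 2, 5, 12, 25, 29]

Final sorted array: [1, 2, 5, 12, 25, 29]

The merge sort proceeds by recursively splitting the array and merging sorted halves.
After all merges, the sorted array is [1, 2, 5, 12, 25, 29].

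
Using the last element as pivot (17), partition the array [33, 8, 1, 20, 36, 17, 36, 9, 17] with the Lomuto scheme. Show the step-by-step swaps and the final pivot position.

Lomuto partition with pivot = 17:

Initial array: [33, 8, 1, 20, 36, 17, 36, 9, 17]

arr[0]=33 > 17: no swap
arr[1]=8 <= 17: swap with position 0, array becomes [8, 33, 1, 20, 36, 17, 36, 9, 17]
arr[2]=1 <= 17: swap with position 1, array becomes [8, 1, 33, 20, 36, 17, 36, 9, 17]
arr[3]=20 > 17: no swap
arr[4]=36 > 17: no swap
arr[5]=17 <= 17: swap with position 2, array becomes [8, 1, 17, 20, 36, 33, 36, 9, 17]
arr[6]=36 > 17: no swap
arr[7]=9 <= 17: swap with position 3, array becomes [8, 1, 17, 9, 36, 33, 36, 20, 17]

Place pivot at position 4: [8, 1, 17, 9, 17, 33, 36, 20, 36]
Pivot position: 4

After partitioning with pivot 17, the array becomes [8, 1, 17, 9, 17, 33, 36, 20, 36]. The pivot is placed at index 4. All elements to the left of the pivot are <= 17, and all elements to the right are > 17.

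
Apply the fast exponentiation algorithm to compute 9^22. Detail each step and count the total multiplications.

Computing 9^22 by squaring (build up from 9^1; each line after the first costs one multiplication):

9^1 = 9
9^2 = (9^1)^2 = 9^2 = 81
9^4 = (9^2)^2 = 81^2 = 6561
9^5 = 9 * 9^4 = 9 * 6561 = 59049
9^10 = (9^5)^2 = 59049^2 = 3486784401
9^11 = 9 * 9^10 = 9 * 3486784401 = 31381059609
9^22 = (9^11)^2 = 31381059609^2 = 984770902183611232881

Result: 984770902183611232881
Multiplications needed: 6 (6 lines after 9^1)

9^22 = 984770902183611232881. Using exponentiation by squaring, this requires 6 multiplications. The key idea: if the exponent is even, square the half-power; if odd, multiply by the base once.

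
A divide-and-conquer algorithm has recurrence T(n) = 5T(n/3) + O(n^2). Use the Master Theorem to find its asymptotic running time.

Master Theorem for T(n) = 5T(n/3) + O(n^2):

a = 5, b = 3, c = 2
log_b(a) = log_3(5) = 1.4650

Case 3: c = 2 > log_3(5) = 1.4650
T(n) = O(n^2) = O(n^2)

For T(n) = 5T(n/3) + O(n^2): log_3(5) = 1.4650. This is Case 3 of the Master Theorem (c > log_b(a), work dominated by root), giving O(n^2).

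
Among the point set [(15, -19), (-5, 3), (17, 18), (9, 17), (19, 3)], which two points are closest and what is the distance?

Computing all pairwise distances among 5 points:

d((15, -19), (-5, 3)) = 29.7321
d((15, -19), (17, 18)) = 37.054
d((15, -19), (9, 17)) = 36.4966
d((15, -19), (19, 3)) = 22.3607
d((-5, 3), (17, 18)) = 26.6271
d((-5, 3), (9, 17)) = 19.799
d((-5, 3), (19, 3)) = 24.0
d((17, 18), (9, 17)) = 8.0623 <-- minimum
d((17, 18), (19, 3)) = 15.1327
d((9, 17), (19, 3)) = 17.2047

Closest pair: (17, 18) and (9, 17) with distance 8.0623

The closest pair is (17, 18) and (9, 17) with Euclidean distance 8.0623. For 5 points, brute-force pairwise comparison is shown above. For large n, the divide-and-conquer algorithm (sort by x, recurse on halves, check the dividing strip) achieves O(n log n).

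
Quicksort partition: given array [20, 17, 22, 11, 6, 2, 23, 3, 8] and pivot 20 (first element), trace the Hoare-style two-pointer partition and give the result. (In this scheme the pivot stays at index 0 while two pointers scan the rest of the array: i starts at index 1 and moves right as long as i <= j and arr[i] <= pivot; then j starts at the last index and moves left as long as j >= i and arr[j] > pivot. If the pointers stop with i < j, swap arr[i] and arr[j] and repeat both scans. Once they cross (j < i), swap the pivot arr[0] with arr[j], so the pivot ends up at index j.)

Hoare-style two-pointer partition with pivot = 20:

Initial array: [20, 17, 22, 11, 6, 2, 23, 3, 8]

Pointers start at i = 1, j = 8.
i stops at index 2 (arr[2]=22 > 20), j stops at index 8 (arr[8]=8 <= 20): swap arr[2] and arr[8], array becomes [20, 17, 8, 11, 6, 2, 23, 3, 22]
i stops at index 6 (arr[6]=23 > 20), j stops at index 7 (arr[7]=3 <= 20): swap arr[6] and arr[7], array becomes [20, 17, 8, 11, 6, 2, 3, 23, 22]
i ends at 7, j ends at 6: the pointers have crossed (j < i), so scanning stops.

Swap pivot arr[0] with arr[6] to place pivot at position 6: [3, 17, 8, 11, 6, 2, 20, 23, 22]
Pivot position: 6

After partitioning with pivot 20, the array becomes [3, 17, 8, 11, 6, 2, 20, 23, 22]. The pivot is placed at index 6. All elements to the left of the pivot are <= 20, and all elements to the right are > 20.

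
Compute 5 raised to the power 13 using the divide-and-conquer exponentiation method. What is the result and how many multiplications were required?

Computing 5^13 by squaring (build up from 5^1; each line after the first costs one multiplication):

5^1 = 5
5^2 = (5^1)^2 = 5^2 = 25
5^3 = 5 * 5^2 = 5 * 25 = 125
5^6 = (5^3)^2 = 125^2 = 15625
5^12 = (5^6)^2 = 15625^2 = 244140625
5^13 = 5 * 5^12 = 5 * 244140625 = 1220703125

Result: 1220703125
Multiplications needed: 5 (5 lines after 5^1)

5^13 = 1220703125. Using exponentiation by squaring, this requires 5 multiplications. The key idea: if the exponent is even, square the half-power; if odd, multiply by the base once.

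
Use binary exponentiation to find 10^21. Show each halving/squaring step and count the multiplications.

Computing 10^21 by squaring (build up from 10^1; each line after the first costs one multiplication):

10^1 = 10
10^2 = (10^1)^2 = 10^2 = 100
10^4 = (10^2)^2 = 100^2 = 10000
10^5 = 10 * 10^4 = 10 * 10000 = 100000
10^10 = (10^5)^2 = 100000^2 = 10000000000
10^20 = (10^10)^2 = 10000000000^2 = 100000000000000000000
10^21 = 10 * 10^20 = 10 * 100000000000000000000 = 1000000000000000000000

Result: 1000000000000000000000
Multiplications needed: 6 (6 lines after 10^1)

10^21 = 1000000000000000000000. Using exponentiation by squaring, this requires 6 multiplications. The key idea: if the exponent is even, square the half-power; if odd, multiply by the base once.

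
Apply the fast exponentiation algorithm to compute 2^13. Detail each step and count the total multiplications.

Computing 2^13 by squaring (build up from 2^1; each line after the first costs one multiplication):

2^1 = 2
2^2 = (2^1)^2 = 2^2 = 4
2^3 = 2 * 2^2 = 2 * 4 = 8
2^6 = (2^3)^2 = 8^2 = 64
2^12 = (2^6)^2 = 64^2 = 4096
2^13 = 2 * 2^12 = 2 * 4096 = 8192

Result: 8192
Multiplications needed: 5 (5 lines after 2^1)

2^13 = 8192. Using exponentiation by squaring, this requires 5 multiplications. The key idea: if the exponent is even, square the half-power; if odd, multiply by the base once.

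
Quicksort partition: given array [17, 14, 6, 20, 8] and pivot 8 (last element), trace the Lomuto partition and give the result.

Lomuto partition with pivot = 8:

Initial array: [17, 14, 6, 20, 8]

arr[0]=17 > 8: no swap
arr[1]=14 > 8: no swap
arr[2]=6 <= 8: swap with position 0, array becomes [6, 14, 17, 20, 8]
arr[3]=20 > 8: no swap

Place pivot at position 1: [6, 8, 17, 20, 14]
Pivot position: 1

After partitioning with pivot 8, the array becomes [6, 8, 17, 20, 14]. The pivot is placed at index 1. All elements to the left of the pivot are <= 8, and all elements to the right are > 8.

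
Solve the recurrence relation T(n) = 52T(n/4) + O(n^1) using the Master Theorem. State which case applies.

Master Theorem for T(n) = 52T(n/4) + O(n^1):

a = 52, b = 4, c = 1
log_b(a) = log_4(52) = 2.8502

Case 1: c = 1 < log_4(52) = 2.8502
T(n) = O(n^(log_4 52))

For T(n) = 52T(n/4) + O(n^1): log_4(52) = 2.8502. This is Case 1 of the Master Theorem (c < log_b(a), work dominated by leaves), giving O(n^(log_4 52)).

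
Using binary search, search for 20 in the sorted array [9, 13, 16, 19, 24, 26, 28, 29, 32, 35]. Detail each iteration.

Binary search for 20 in [9, 13, 16, 19, 24, 26, 28, 29, 32, 35]:

lo=0, hi=9, mid=4, arr[mid]=24 -> 24 > 20, search left half
lo=0, hi=3, mid=1, arr[mid]=13 -> 13 < 20, search right half
lo=2, hi=3, mid=2, arr[mid]=16 -> 16 < 20, search right half
lo=3, hi=3, mid=3, arr[mid]=19 -> 19 < 20, search right half
lo=4 > hi=3, target 20 not found

Binary search determines that 20 is not in the array after 4 comparisons. The search space was exhausted without finding the target.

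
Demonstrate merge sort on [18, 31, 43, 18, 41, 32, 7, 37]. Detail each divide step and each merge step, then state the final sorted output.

Merge sort trace:

Split: [18, 31, 43, 18, 41, 32, 7, 37] -> [18, 31, 43, 18] and [41, 32, 7, 37]
  Split: [18, 31, 43, 18] -> [18, 31] and [43, 18]
    Split: [18, 31] -> [18] and [31]
    Merge: [18] + [31] -> [18, 31]
    Split: [43, 18] -> [43] and [18]
    Merge: [43] + [18] -> [18, 43]
  Merge: [18, 31] + [18, 43] -> [18, 18, 31, 43]
  Split: [41, 32, 7, 37] -> [41, 32] and [7, 37]
    Split: [41, 32] -> [41] and [32]
    Merge: [41] + [32] -> [32, 41]
    Split: [7, 37] -> [7] and [37]
    Merge: [7] + [37] -> [7, 37]
  Merge: [32, 41] + [7, 37] -> [7, 32, 37, 41]
Merge: [18, 18, 31, 43] + [7, 32, 37, 41] -> [7, 18, 18, 31, 32, 37, 41, 43]

Final sorted array: [7, 18, 18, 31, 32, 37, 41, 43]

The merge sort proceeds by recursively splitting the array and merging sorted halves.
After all merges, the sorted array is [7, 18, 18, 31, 32, 37, 41, 43].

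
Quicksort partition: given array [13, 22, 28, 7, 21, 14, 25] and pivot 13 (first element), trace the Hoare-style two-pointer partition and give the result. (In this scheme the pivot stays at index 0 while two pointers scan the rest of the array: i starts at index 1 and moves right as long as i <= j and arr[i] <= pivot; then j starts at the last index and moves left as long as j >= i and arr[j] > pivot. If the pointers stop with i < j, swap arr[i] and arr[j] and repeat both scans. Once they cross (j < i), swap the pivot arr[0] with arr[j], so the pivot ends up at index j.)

Hoare-style two-pointer partition with pivot = 13:

Initial array: [13, 22, 28, 7, 21, 14, 25]

Pointers start at i = 1, j = 6.
i stops at index 1 (arr[1]=22 > 13), j stops at index 3 (arr[3]=7 <= 13): swap arr[1] and arr[3], array becomes [13, 7, 28, 22, 21, 14, 25]
i ends at 2, j ends at 1: the pointers have crossed (j < i), so scanning stops.

Swap pivot arr[0] with arr[1] to place pivot at position 1: [7, 13, 28, 22, 21, 14, 25]
Pivot position: 1

After partitioning with pivot 13, the array becomes [7, 13, 28, 22, 21, 14, 25]. The pivot is placed at index 1. All elements to the left of the pivot are <= 13, and all elements to the right are > 13.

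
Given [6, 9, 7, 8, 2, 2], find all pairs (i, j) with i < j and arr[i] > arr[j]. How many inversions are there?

Finding inversions in [6, 9, 7, 8, 2, 2]:

(0, 4): arr[0]=6 > arr[4]=2
(0, 5): arr[0]=6 > arr[5]=2
(1, 2): arr[1]=9 > arr[2]=7
(1, 3): arr[1]=9 > arr[3]=8
(1, 4): arr[1]=9 > arr[4]=2
(1, 5): arr[1]=9 > arr[5]=2
(2, 4): arr[2]=7 > arr[4]=2
(2, 5): arr[2]=7 > arr[5]=2
(3, 4): arr[3]=8 > arr[4]=2
(3, 5): arr[3]=8 > arr[5]=2

Total inversions: 10

The array has 10 inversion(s): (0,4), (0,5), (1,2), (1,3), (1,4), (1,5), (2,4), (2,5), (3,4), (3,5). Each pair (i,j) satisfies i < j and arr[i] > arr[j].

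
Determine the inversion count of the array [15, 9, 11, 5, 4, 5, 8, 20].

Finding inversions in [15, 9, 11, 5, 4, 5, 8, 20]:

(0, 1): arr[0]=15 > arr[1]=9
(0, 2): arr[0]=15 > arr[2]=11
(0, 3): arr[0]=15 > arr[3]=5
(0, 4): arr[0]=15 > arr[4]=4
(0, 5): arr[0]=15 > arr[5]=5
(0, 6): arr[0]=15 > arr[6]=8
(1, 3): arr[1]=9 > arr[3]=5
(1, 4): arr[1]=9 > arr[4]=4
(1, 5): arr[1]=9 > arr[5]=5
(1, 6): arr[1]=9 > arr[6]=8
(2, 3): arr[2]=11 > arr[3]=5
(2, 4): arr[2]=11 > arr[4]=4
(2, 5): arr[2]=11 > arr[5]=5
(2, 6): arr[2]=11 > arr[6]=8
(3, 4): arr[3]=5 > arr[4]=4

Total inversions: 15

The array has 15 inversion(s): (0,1), (0,2), (0,3), (0,4), (0,5), (0,6), (1,3), (1,4), (1,5), (1,6), (2,3), (2,4), (2,5), (2,6), (3,4). Each pair (i,j) satisfies i < j and arr[i] > arr[j].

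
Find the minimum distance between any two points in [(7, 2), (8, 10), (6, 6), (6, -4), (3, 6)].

Computing all pairwise distances among 5 points:

d((7, 2), (8, 10)) = 8.0623
d((7, 2), (6, 6)) = 4.1231
d((7, 2), (6, -4)) = 6.0828
d((7, 2), (3, 6)) = 5.6569
d((8, 10), (6, 6)) = 4.4721
d((8, 10), (6, -4)) = 14.1421
d((8, 10), (3, 6)) = 6.4031
d((6, 6), (6, -4)) = 10.0
d((6, 6), (3, 6)) = 3.0 <-- minimum
d((6, -4), (3, 6)) = 10.4403

Closest pair: (6, 6) and (3, 6) with distance 3.0

The closest pair is (6, 6) and (3, 6) with Euclidean distance 3.0. For 5 points, brute-force pairwise comparison is shown above. For large n, the divide-and-conquer algorithm (sort by x, recurse on halves, check the dividing strip) achieves O(n log n).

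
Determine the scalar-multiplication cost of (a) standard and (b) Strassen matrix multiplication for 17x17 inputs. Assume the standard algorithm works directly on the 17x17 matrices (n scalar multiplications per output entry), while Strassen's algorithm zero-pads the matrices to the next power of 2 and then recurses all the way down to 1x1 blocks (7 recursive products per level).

Matrix multiplication for 17x17 matrices:

Strassen's algorithm requires power-of-2 dimensions. Pad 17x17 to 32x32 (next power of 2).

Standard algorithm: 17^3 = 4913 multiplications
Strassen's algorithm: 7^(log2(32)) = 7^5 = 16807 multiplications
Difference: 4913 - 16807 = -11894 (Strassen uses MORE here due to padding overhead — for small or just-over-power-of-2 n, padding can outweigh the per-level savings)

Standard: 4913 multiplications (17^3). Strassen: 16807 multiplications (7^5, after padding to 32x32). Strassen reduces 8 recursive multiplications to 7 at each level.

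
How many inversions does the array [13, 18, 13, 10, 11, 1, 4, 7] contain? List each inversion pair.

Finding inversions in [13, 18, 13, 10, 11, 1, 4, 7]:

(0, 3): arr[0]=13 > arr[3]=10
(0, 4): arr[0]=13 > arr[4]=11
(0, 5): arr[0]=13 > arr[5]=1
(0, 6): arr[0]=13 > arr[6]=4
(0, 7): arr[0]=13 > arr[7]=7
(1, 2): arr[1]=18 > arr[2]=13
(1, 3): arr[1]=18 > arr[3]=10
(1, 4): arr[1]=18 > arr[4]=11
(1, 5): arr[1]=18 > arr[5]=1
(1, 6): arr[1]=18 > arr[6]=4
(1, 7): arr[1]=18 > arr[7]=7
(2, 3): arr[2]=13 > arr[3]=10
(2, 4): arr[2]=13 > arr[4]=11
(2, 5): arr[2]=13 > arr[5]=1
(2, 6): arr[2]=13 > arr[6]=4
(2, 7): arr[2]=13 > arr[7]=7
(3, 5): arr[3]=10 > arr[5]=1
(3, 6): arr[3]=10 > arr[6]=4
(3, 7): arr[3]=10 > arr[7]=7
(4, 5): arr[4]=11 > arr[5]=1
(4, 6): arr[4]=11 > arr[6]=4
(4, 7): arr[4]=11 > arr[7]=7

Total inversions: 22

The array has 22 inversion(s): (0,3), (0,4), (0,5), (0,6), (0,7), (1,2), (1,3), (1,4), (1,5), (1,6), (1,7), (2,3), (2,4), (2,5), (2,6), (2,7), (3,5), (3,6), (3,7), (4,5), (4,6), (4,7). Each pair (i,j) satisfies i < j and arr[i] > arr[j].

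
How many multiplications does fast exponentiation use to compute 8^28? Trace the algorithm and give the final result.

Computing 8^28 by squaring (build up from 8^1; each line after the first costs one multiplication):

8^1 = 8
8^2 = (8^1)^2 = 8^2 = 64
8^3 = 8 * 8^2 = 8 * 64 = 512
8^6 = (8^3)^2 = 512^2 = 262144
8^7 = 8 * 8^6 = 8 * 262144 = 2097152
8^14 = (8^7)^2 = 2097152^2 = 4398046511104
8^28 = (8^14)^2 = 4398046511104^2 = 19342813113834066795298816

Result: 19342813113834066795298816
Multiplications needed: 6 (6 lines after 8^1)

8^28 = 19342813113834066795298816. Using exponentiation by squaring, this requires 6 multiplications. The key idea: if the exponent is even, square the half-power; if odd, multiply by the base once.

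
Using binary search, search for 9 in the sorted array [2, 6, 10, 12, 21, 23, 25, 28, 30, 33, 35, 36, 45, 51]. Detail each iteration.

Binary search for 9 in [2, 6, 10, 12, 21, 23, 25, 28, 30, 33, 35, 36, 45, 51]:

lo=0, hi=13, mid=6, arr[mid]=25 -> 25 > 9, search left half
lo=0, hi=5, mid=2, arr[mid]=10 -> 10 > 9, search left half
lo=0, hi=1, mid=0, arr[mid]=2 -> 2 < 9, search right half
lo=1, hi=1, mid=1, arr[mid]=6 -> 6 < 9, search right half
lo=2 > hi=1, target 9 not found

Binary search determines that 9 is not in the array after 4 comparisons. The search space was exhausted without finding the target.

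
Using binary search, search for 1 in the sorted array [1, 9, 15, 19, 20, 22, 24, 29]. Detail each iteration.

Binary search for 1 in [1, 9, 15, 19, 20, 22, 24, 29]:

lo=0, hi=7, mid=3, arr[mid]=19 -> 19 > 1, search left half
lo=0, hi=2, mid=1, arr[mid]=9 -> 9 > 1, search left half
lo=0, hi=0, mid=0, arr[mid]=1 -> Found target at index 0!

Binary search finds 1 at index 0 after 3 comparisons. The search repeatedly halves the search space by comparing with the middle element.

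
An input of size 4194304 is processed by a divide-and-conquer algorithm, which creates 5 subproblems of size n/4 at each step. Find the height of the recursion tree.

For divide and conquer with division factor 4:

Problem sizes at each level:
Level 0: 4194304
Level 1: 1048576
Level 2: 262144
Level 3: 65536
Level 4: 16384
Level 5: 4096
Level 6: 1024
Level 7: 256
Level 8: 64
Level 9: 16
Level 10: 4
Level 11: 1

The root is level 0 and the size-1 base case is level 11 (the tree spans levels 0 through 11, i.e. 12 levels counting the root), so the depth is the number of divisions: log_4(4194304) = 11

The recursion tree depth is log_4(4194304) = 11. At each level, the problem size is divided by 4, so it takes 11 divisions to reduce to a base case of size 1. The algorithm makes 5 recursive calls at each level.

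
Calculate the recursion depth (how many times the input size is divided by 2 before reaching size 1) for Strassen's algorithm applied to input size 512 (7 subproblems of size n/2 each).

For divide and conquer with division factor 2:

Problem sizes at each level:
Level 0: 512
Level 1: 256
Level 2: 128
Level 3: 64
Level 4: 32
Level 5: 16
Level 6: 8
Level 7: 4
Level 8: 2
Level 9: 1

The root is level 0 and the size-1 base case is level 9 (the tree spans levels 0 through 9, i.e. 10 levels counting the root), so the depth is the number of divisions: log_2(512) = 9

The recursion tree depth is log_2(512) = 9. At each level, the problem size is divided by 2, so it takes 9 divisions to reduce to a base case of size 1. The algorithm makes 7 recursive calls at each level.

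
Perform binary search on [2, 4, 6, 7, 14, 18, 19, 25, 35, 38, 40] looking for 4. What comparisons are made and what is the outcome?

Binary search for 4 in [2, 4, 6, 7, 14, 18, 19, 25, 35, 38, 40]:

lo=0, hi=10, mid=5, arr[mid]=18 -> 18 > 4, search left half
lo=0, hi=4, mid=2, arr[mid]=6 -> 6 > 4, search left half
lo=0, hi=1, mid=0, arr[mid]=2 -> 2 < 4, search right half
lo=1, hi=1, mid=1, arr[mid]=4 -> Found target at index 1!

Binary search finds 4 at index 1 after 4 comparisons. The search repeatedly halves the search space by comparing with the middle element.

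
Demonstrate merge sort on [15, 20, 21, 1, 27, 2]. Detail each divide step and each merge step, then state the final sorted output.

Merge sort trace:

Split: [15, 20, 21, 1, 27, 2] -> [15, 20, 21] and [1, 27, 2]
  Split: [15, 20, 21] -> [15] and [20, 21]
    Split: [20, 21] -> [20] and [21]
    Merge: [20] + [21] -> [20, 21]
  Merge: [15] + [20, 21] -> [15, 20, 21]
  Split: [1, 27, 2] -> [1] and [27, 2]
    Split: [27, 2] -> [27] and [2]
    Merge: [27] + [2] -> [2, 27]
  Merge: [1] + [2, 27] -> [1, 2, 27]
Merge: [15, 20, 21] + [1, 2, 27] -> [1, 2, 15, 20, 21, 27]

Final sorted array: [1, 2, 15, 20, 21, 27]

The merge sort proceeds by recursively splitting the array and merging sorted halves.
After all merges, the sorted array is [1, 2, 15, 20, 21, 27].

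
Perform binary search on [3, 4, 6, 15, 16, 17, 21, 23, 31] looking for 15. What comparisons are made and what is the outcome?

Binary search for 15 in [3, 4, 6, 15, 16, 17, 21, 23, 31]:

lo=0, hi=8, mid=4, arr[mid]=16 -> 16 > 15, search left half
lo=0, hi=3, mid=1, arr[mid]=4 -> 4 < 15, search right half
lo=2, hi=3, mid=2, arr[mid]=6 -> 6 < 15, search right half
lo=3, hi=3, mid=3, arr[mid]=15 -> Found target at index 3!

Binary search finds 15 at index 3 after 4 comparisons. The search repeatedly halves the search space by comparing with the middle element.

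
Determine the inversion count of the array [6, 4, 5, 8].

Finding inversions in [6, 4, 5, 8]:

(0, 1): arr[0]=6 > arr[1]=4
(0, 2): arr[0]=6 > arr[2]=5

Total inversions: 2

The array has 2 inversion(s): (0,1), (0,2). Each pair (i,j) satisfies i < j and arr[i] > arr[j].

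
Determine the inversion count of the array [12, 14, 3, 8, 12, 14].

Finding inversions in [12, 14, 3, 8, 12, 14]:

(0, 2): arr[0]=12 > arr[2]=3
(0, 3): arr[0]=12 > arr[3]=8
(1, 2): arr[1]=14 > arr[2]=3
(1, 3): arr[1]=14 > arr[3]=8
(1, 4): arr[1]=14 > arr[4]=12

Total inversions: 5

The array has 5 inversion(s): (0,2), (0,3), (1,2), (1,3), (1,4). Each pair (i,j) satisfies i < j and arr[i] > arr[j].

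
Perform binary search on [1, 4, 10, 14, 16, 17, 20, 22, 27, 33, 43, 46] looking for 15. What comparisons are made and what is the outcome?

Binary search for 15 in [1, 4, 10, 14, 16, 17, 20, 22, 27, 33, 43, 46]:

lo=0, hi=11, mid=5, arr[mid]=17 -> 17 > 15, search left half
lo=0, hi=4, mid=2, arr[mid]=10 -> 10 < 15, search right half
lo=3, hi=4, mid=3, arr[mid]=14 -> 14 < 15, search right half
lo=4, hi=4, mid=4, arr[mid]=16 -> 16 > 15, search left half
lo=4 > hi=3, target 15 not found

Binary search determines that 15 is not in the array after 4 comparisons. The search space was exhausted without finding the target.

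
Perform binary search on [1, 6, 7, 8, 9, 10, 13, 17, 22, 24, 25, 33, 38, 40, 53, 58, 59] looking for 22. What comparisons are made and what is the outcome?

Binary search for 22 in [1, 6, 7, 8, 9, 10, 13, 17, 22, 24, 25, 33, 38, 40, 53, 58, 59]:

lo=0, hi=16, mid=8, arr[mid]=22 -> Found target at index 8!

Binary search finds 22 at index 8 after 1 comparisons. The search repeatedly halves the search space by comparing with the middle element.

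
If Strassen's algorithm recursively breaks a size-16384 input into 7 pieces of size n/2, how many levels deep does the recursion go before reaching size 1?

For divide and conquer with division factor 2:

Problem sizes at each level:
Level 0: 16384
Level 1: 8192
Level 2: 4096
Level 3: 2048
Level 4: 1024
Level 5: 512
Level 6: 256
Level 7: 128
Level 8: 64
Level 9: 32
Level 10: 16
Level 11: 8
Level 12: 4
Level 13: 2
Level 14: 1

The root is level 0 and the size-1 base case is level 14 (the tree spans levels 0 through 14, i.e. 15 levels counting the root), so the depth is the number of divisions: log_2(16384) = 14

The recursion tree depth is log_2(16384) = 14. At each level, the problem size is divided by 2, so it takes 14 divisions to reduce to a base case of size 1. The algorithm makes 7 recursive calls at each level.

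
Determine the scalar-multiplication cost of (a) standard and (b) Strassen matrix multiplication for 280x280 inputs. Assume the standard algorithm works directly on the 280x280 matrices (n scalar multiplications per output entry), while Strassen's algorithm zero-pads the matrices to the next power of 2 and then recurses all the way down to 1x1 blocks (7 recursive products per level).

Matrix multiplication for 280x280 matrices:

Strassen's algorithm requires power-of-2 dimensions. Pad 280x280 to 512x512 (next power of 2).

Standard algorithm: 280^3 = 21952000 multiplications
Strassen's algorithm: 7^(log2(512)) = 7^9 = 40353607 multiplications
Difference: 21952000 - 40353607 = -18401607 (Strassen uses MORE here due to padding overhead — for small or just-over-power-of-2 n, padding can outweigh the per-level savings)

Standard: 21952000 multiplications (280^3). Strassen: 40353607 multiplications (7^9, after padding to 512x512). Strassen reduces 8 recursive multiplications to 7 at each level.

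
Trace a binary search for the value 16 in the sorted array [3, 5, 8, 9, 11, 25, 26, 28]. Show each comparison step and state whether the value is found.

Binary search for 16 in [3, 5, 8, 9, 11, 25, 26, 28]:

lo=0, hi=7, mid=3, arr[mid]=9 -> 9 < 16, search right half
lo=4, hi=7, mid=5, arr[mid]=25 -> 25 > 16, search left half
lo=4, hi=4, mid=4, arr[mid]=11 -> 11 < 16, search right half
lo=5 > hi=4, target 16 not found

Binary search determines that 16 is not in the array after 3 comparisons. The search space was exhausted without finding the target.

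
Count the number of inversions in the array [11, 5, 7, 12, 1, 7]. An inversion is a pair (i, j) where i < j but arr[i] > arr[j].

Finding inversions in [11, 5, 7, 12, 1, 7]:

(0, 1): arr[0]=11 > arr[1]=5
(0, 2): arr[0]=11 > arr[2]=7
(0, 4): arr[0]=11 > arr[4]=1
(0, 5): arr[0]=11 > arr[5]=7
(1, 4): arr[1]=5 > arr[4]=1
(2, 4): arr[2]=7 > arr[4]=1
(3, 4): arr[3]=12 > arr[4]=1
(3, 5): arr[3]=12 > arr[5]=7

Total inversions: 8

The array has 8 inversion(s): (0,1), (0,2), (0,4), (0,5), (1,4), (2,4), (3,4), (3,5). Each pair (i,j) satisfies i < j and arr[i] > arr[j].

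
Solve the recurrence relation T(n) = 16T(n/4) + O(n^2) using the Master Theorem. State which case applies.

Master Theorem for T(n) = 16T(n/4) + O(n^2):

a = 16, b = 4, c = 2
log_b(a) = log_4(16) = 2.0000

Case 2: c = 2 = log_4(16) = 2.0000
T(n) = O(n^2 log n) = O(n^2 log n)

For T(n) = 16T(n/4) + O(n^2): log_4(16) = 2.0000. This is Case 2 of the Master Theorem (c = log_b(a), equal work at all levels), giving O(n^2 log n).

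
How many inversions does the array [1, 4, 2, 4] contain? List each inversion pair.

Finding inversions in [1, 4, 2, 4]:

(1, 2): arr[1]=4 > arr[2]=2

Total inversions: 1

The array has 1 inversion(s): (1,2). Each pair (i,j) satisfies i < j and arr[i] > arr[j].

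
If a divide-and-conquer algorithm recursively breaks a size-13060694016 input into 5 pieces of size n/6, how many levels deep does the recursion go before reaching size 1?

For divide and conquer with division factor 6:

Problem sizes at each level:
Level 0: 13060694016
Level 1: 2176782336
Level 2: 362797056
Level 3: 60466176
Level 4: 10077696
Level 5: 1679616
Level 6: 279936
Level 7: 46656
Level 8: 7776
Level 9: 1296
Level 10: 216
Level 11: 36
Level 12: 6
Level 13: 1

The root is level 0 and the size-1 base case is level 13 (the tree spans levels 0 through 13, i.e. 14 levels counting the root), so the depth is the number of divisions: log_6(13060694016) = 13

The recursion tree depth is log_6(13060694016) = 13. At each level, the problem size is divided by 6, so it takes 13 divisions to reduce to a base case of size 1. The algorithm makes 5 recursive calls at each level.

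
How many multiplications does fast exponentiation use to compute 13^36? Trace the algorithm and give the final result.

Computing 13^36 by squaring (build up from 13^1; each line after the first costs one multiplication):

13^1 = 13
13^2 = (13^1)^2 = 13^2 = 169
13^4 = (13^2)^2 = 169^2 = 28561
13^8 = (13^4)^2 = 28561^2 = 815730721
13^9 = 13 * 13^8 = 13 * 815730721 = 10604499373
13^18 = (13^9)^2 = 10604499373^2 = 112455406951957393129
13^36 = (13^18)^2 = 112455406951957393129^2 = 12646218552730347184269489080961456410641

Result: 12646218552730347184269489080961456410641
Multiplications needed: 6 (6 lines after 13^1)

13^36 = 12646218552730347184269489080961456410641. Using exponentiation by squaring, this requires 6 multiplications. The key idea: if the exponent is even, square the half-power; if odd, multiply by the base once.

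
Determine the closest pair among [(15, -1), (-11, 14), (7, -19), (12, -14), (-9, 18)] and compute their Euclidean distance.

Computing all pairwise distances among 5 points:

d((15, -1), (-11, 14)) = 30.0167
d((15, -1), (7, -19)) = 19.6977
d((15, -1), (12, -14)) = 13.3417
d((15, -1), (-9, 18)) = 30.6105
d((-11, 14), (7, -19)) = 37.5899
d((-11, 14), (12, -14)) = 36.2353
d((-11, 14), (-9, 18)) = 4.4721 <-- minimum
d((7, -19), (12, -14)) = 7.0711
d((7, -19), (-9, 18)) = 40.3113
d((12, -14), (-9, 18)) = 38.2753

Closest pair: (-11, 14) and (-9, 18) with distance 4.4721

The closest pair is (-11, 14) and (-9, 18) with Euclidean distance 4.4721. For 5 points, brute-force pairwise comparison is shown above. For large n, the divide-and-conquer algorithm (sort by x, recurse on halves, check the dividing strip) achieves O(n log n).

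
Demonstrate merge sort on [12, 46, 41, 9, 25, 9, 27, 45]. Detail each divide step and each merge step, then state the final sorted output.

Merge sort trace:

Split: [12, 46, 41, 9, 25, 9, 27, 45] -> [12, 46, 41, 9] and [25, 9, 27, 45]
  Split: [12, 46, 41, 9] -> [12, 46] and [41, 9]
    Split: [12, 46] -> [12] and [46]
    Merge: [12] + [46] -> [12, 46]
    Split: [41, 9] -> [41] and [9]
    Merge: [41] + [9] -> [9, 41]
  Merge: [12, 46] + [9, 41] -> [9, 12, 41, 46]
  Split: [25, 9, 27, 45] -> [25, 9] and [27, 45]
    Split: [25, 9] -> [25] and [9]
    Merge: [25] + [9] -> [9, 25]
    Split: [27, 45] -> [27] and [45]
    Merge: [27] + [45] -> [27, 45]
  Merge: [9, 25] + [27, 45] -> [9, 25, 27, 45]
Merge: [9, 12, 41, 46] + [9, 25, 27, 45] -> [9, 9, 12, 25, 27, 41, 45, 46]

Final sorted array: [9, 9, 12, 25, 27, 41, 45, 46]

The merge sort proceeds by recursively splitting the array and merging sorted halves.
After all merges, the sorted array is [9, 9, 12, 25, 27, 41, 45, 46].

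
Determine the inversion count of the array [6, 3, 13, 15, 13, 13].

Finding inversions in [6, 3, 13, 15, 13, 13]:

(0, 1): arr[0]=6 > arr[1]=3
(3, 4): arr[3]=15 > arr[4]=13
(3, 5): arr[3]=15 > arr[5]=13

Total inversions: 3

The array has 3 inversion(s): (0,1), (3,4), (3,5). Each pair (i,j) satisfies i < j and arr[i] > arr[j].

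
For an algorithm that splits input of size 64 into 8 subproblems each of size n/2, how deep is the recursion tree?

For divide and conquer with division factor 2:

Problem sizes at each level:
Level 0: 64
Level 1: 32
Level 2: 16
Level 3: 8
Level 4: 4
Level 5: 2
Level 6: 1

The root is level 0 and the size-1 base case is level 6 (the tree spans levels 0 through 6, i.e. 7 levels counting the root), so the depth is the number of divisions: log_2(64) = 6

The recursion tree depth is log_2(64) = 6. At each level, the problem size is divided by 2, so it takes 6 divisions to reduce to a base case of size 1. The algorithm makes 8 recursive calls at each level.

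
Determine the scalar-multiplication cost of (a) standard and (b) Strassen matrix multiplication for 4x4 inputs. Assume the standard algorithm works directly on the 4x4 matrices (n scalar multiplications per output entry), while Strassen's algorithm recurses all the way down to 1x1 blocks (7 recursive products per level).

Matrix multiplication for 4x4 matrices:

Standard algorithm: 4^3 = 64 multiplications
Strassen's algorithm: 7^(log2(4)) = 7^2 = 49 multiplications
Savings: 64 - 49 = 15 multiplications

Standard: 64 multiplications (4^3). Strassen: 49 multiplications (7^2). Strassen reduces 8 recursive multiplications to 7 at each level.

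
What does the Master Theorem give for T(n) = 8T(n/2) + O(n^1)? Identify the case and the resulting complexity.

Master Theorem for T(n) = 8T(n/2) + O(n^1):

a = 8, b = 2, c = 1
log_b(a) = log_2(8) = 3.0000

Case 1: c = 1 < log_2(8) = 3.0000
T(n) = O(n^(log_2 8)) = O(n^3)

For T(n) = 8T(n/2) + O(n^1): log_2(8) = 3.0000. This is Case 1 of the Master Theorem (c < log_b(a), work dominated by leaves), giving O(n^3).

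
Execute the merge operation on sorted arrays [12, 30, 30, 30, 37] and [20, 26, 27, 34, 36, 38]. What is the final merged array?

Merging process:

Compare 12 vs 20: take 12 from left. Merged: [12]
Compare 30 vs 20: take 20 from right. Merged: [12, 20]
Compare 30 vs 26: take 26 from right. Merged: [12, 20, 26]
Compare 30 vs 27: take 27 from right. Merged: [12, 20, 26, 27]
Compare 30 vs 34: take 30 from left. Merged: [12, 20, 26, 27, 30]
Compare 30 vs 34: take 30 from left. Merged: [12, 20, 26, 27, 30, 30]
Compare 30 vs 34: take 30 from left. Merged: [12, 20, 26, 27, 30, 30, 30]
Compare 37 vs 34: take 34 from right. Merged: [12, 20, 26, 27, 30, 30, 30, 34]
Compare 37 vs 36: take 36 from right. Merged: [12, 20, 26, 27, 30, 30, 30, 34, 36]
Compare 37 vs 38: take 37 from left. Merged: [12, 20, 26, 27, 30, 30, 30, 34, 36, 37]
Append remaining from right: [38]. Merged: [12, 20, 26, 27, 30, 30, 30, 34, 36, 37, 38]

Final merged array: [12, 20, 26, 27, 30, 30, 30, 34, 36, 37, 38]
Total comparisons: 10

The merged array is [12, 20, 26, 27, 30, 30, 30, 34, 36, 37, 38], requiring 10 comparisons. The merge step runs in O(n) time where n is the total number of elements.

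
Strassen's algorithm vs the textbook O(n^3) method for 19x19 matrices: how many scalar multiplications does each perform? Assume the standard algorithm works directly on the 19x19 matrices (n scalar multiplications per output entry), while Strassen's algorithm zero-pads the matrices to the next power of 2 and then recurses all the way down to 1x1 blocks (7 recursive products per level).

Matrix multiplication for 19x19 matrices:

Strassen's algorithm requires power-of-2 dimensions. Pad 19x19 to 32x32 (next power of 2).

Standard algorithm: 19^3 = 6859 multiplications
Strassen's algorithm: 7^(log2(32)) = 7^5 = 16807 multiplications
Difference: 6859 - 16807 = -9948 (Strassen uses MORE here due to padding overhead — for small or just-over-power-of-2 n, padding can outweigh the per-level savings)

Standard: 6859 multiplications (19^3). Strassen: 16807 multiplications (7^5, after padding to 32x32). Strassen reduces 8 recursive multiplications to 7 at each level.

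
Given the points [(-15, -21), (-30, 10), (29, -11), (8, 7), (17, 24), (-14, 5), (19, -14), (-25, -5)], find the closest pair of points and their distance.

Computing all pairwise distances among 8 points:

d((-15, -21), (-30, 10)) = 34.4384
d((-15, -21), (29, -11)) = 45.1221
d((-15, -21), (8, 7)) = 36.2353
d((-15, -21), (17, 24)) = 55.2178
d((-15, -21), (-14, 5)) = 26.0192
d((-15, -21), (19, -14)) = 34.7131
d((-15, -21), (-25, -5)) = 18.868
d((-30, 10), (29, -11)) = 62.6259
d((-30, 10), (8, 7)) = 38.1182
d((-30, 10), (17, 24)) = 49.0408
d((-30, 10), (-14, 5)) = 16.7631
d((-30, 10), (19, -14)) = 54.5619
d((-30, 10), (-25, -5)) = 15.8114
d((29, -11), (8, 7)) = 27.6586
d((29, -11), (17, 24)) = 37.0
d((29, -11), (-14, 5)) = 45.8803
d((29, -11), (19, -14)) = 10.4403 <-- minimum
d((29, -11), (-25, -5)) = 54.3323
d((8, 7), (17, 24)) = 19.2354
d((8, 7), (-14, 5)) = 22.0907
d((8, 7), (19, -14)) = 23.7065
d((8, 7), (-25, -5)) = 35.1141
d((17, 24), (-14, 5)) = 36.3593
d((17, 24), (19, -14)) = 38.0526
d((17, 24), (-25, -5)) = 51.0392
d((-14, 5), (19, -14)) = 38.0789
d((-14, 5), (-25, -5)) = 14.8661
d((19, -14), (-25, -5)) = 44.911

Closest pair: (29, -11) and (19, -14) with distance 10.4403

The closest pair is (29, -11) and (19, -14) with Euclidean distance 10.4403. For 8 points, brute-force pairwise comparison is shown above. For large n, the divide-and-conquer algorithm (sort by x, recurse on halves, check the dividing strip) achieves O(n log n).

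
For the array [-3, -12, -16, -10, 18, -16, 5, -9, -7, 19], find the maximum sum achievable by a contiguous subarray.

Using Kadane's algorithm on [-3, -12, -16, -10, 18, -16, 5, -9, -7, 19]:

Scanning through the array:
Position 1 (value -12): max_ending_here = -12, max_so_far = -3
Position 2 (value -16): max_ending_here = -16, max_so_far = -3
Position 3 (value -10): max_ending_here = -10, max_so_far = -3
Position 4 (value 18): max_ending_here = 18, max_so_far = 18
Position 5 (value -16): max_ending_here = 2, max_so_far = 18
Position 6 (value 5): max_ending_here = 7, max_so_far = 18
Position 7 (value -9): max_ending_here = -2, max_so_far = 18
Position 8 (value -7): max_ending_here = -7, max_so_far = 18
Position 9 (value 19): max_ending_here = 19, max_so_far = 19

Maximum subarray: [19]
Maximum sum: 19

The maximum subarray is [19] with sum 19. This subarray runs from index 9 to index 9.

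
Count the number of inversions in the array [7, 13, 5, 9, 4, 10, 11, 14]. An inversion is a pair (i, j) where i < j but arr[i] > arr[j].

Finding inversions in [7, 13, 5, 9, 4, 10, 11, 14]:

(0, 2): arr[0]=7 > arr[2]=5
(0, 4): arr[0]=7 > arr[4]=4
(1, 2): arr[1]=13 > arr[2]=5
(1, 3): arr[1]=13 > arr[3]=9
(1, 4): arr[1]=13 > arr[4]=4
(1, 5): arr[1]=13 > arr[5]=10
(1, 6): arr[1]=13 > arr[6]=11
(2, 4): arr[2]=5 > arr[4]=4
(3, 4): arr[3]=9 > arr[4]=4

Total inversions: 9

The array has 9 inversion(s): (0,2), (0,4), (1,2), (1,3), (1,4), (1,5), (1,6), (2,4), (3,4). Each pair (i,j) satisfies i < j and arr[i] > arr[j].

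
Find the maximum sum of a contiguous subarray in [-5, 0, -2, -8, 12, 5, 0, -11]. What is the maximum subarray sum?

Using Kadane's algorithm on [-5, 0, -2, -8, 12, 5, 0, -11]:

Scanning through the array:
Position 1 (value 0): max_ending_here = 0, max_so_far = 0
Position 2 (value -2): max_ending_here = -2, max_so_far = 0
Position 3 (value -8): max_ending_here = -8, max_so_far = 0
Position 4 (value 12): max_ending_here = 12, max_so_far = 12
Position 5 (value 5): max_ending_here = 17, max_so_far = 17
Position 6 (value 0): max_ending_here = 17, max_so_far = 17
Position 7 (value -11): max_ending_here = 6, max_so_far = 17

Maximum subarray: [12, 5]
Maximum sum: 17

The maximum subarray is [12, 5] with sum 17. This subarray runs from index 4 to index 5.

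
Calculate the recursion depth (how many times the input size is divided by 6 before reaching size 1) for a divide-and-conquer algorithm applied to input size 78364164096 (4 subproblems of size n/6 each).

For divide and conquer with division factor 6:

Problem sizes at each level:
Level 0: 78364164096
Level 1: 13060694016
Level 2: 2176782336
Level 3: 362797056
Level 4: 60466176
Level 5: 10077696
Level 6: 1679616
Level 7: 279936
Level 8: 46656
Level 9: 7776
Level 10: 1296
Level 11: 216
Level 12: 36
Level 13: 6
Level 14: 1

The root is level 0 and the size-1 base case is level 14 (the tree spans levels 0 through 14, i.e. 15 levels counting the root), so the depth is the number of divisions: log_6(78364164096) = 14

The recursion tree depth is log_6(78364164096) = 14. At each level, the problem size is divided by 6, so it takes 14 divisions to reduce to a base case of size 1. The algorithm makes 4 recursive calls at each level.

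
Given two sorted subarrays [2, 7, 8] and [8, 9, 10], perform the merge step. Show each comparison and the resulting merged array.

Merging process:

Compare 2 vs 8: take 2 from left. Merged: [2]
Compare 7 vs 8: take 7 from left. Merged: [2, 7]
Compare 8 vs 8: take 8 from left. Merged: [2, 7, 8]
Append remaining from right: [8, 9, 10]. Merged: [2, 7, 8, 8, 9, 10]

Final merged array: [2, 7, 8, 8, 9, 10]
Total comparisons: 3

The merged array is [2, 7, 8, 8, 9, 10], requiring 3 comparisons. The merge step runs in O(n) time where n is the total number of elements.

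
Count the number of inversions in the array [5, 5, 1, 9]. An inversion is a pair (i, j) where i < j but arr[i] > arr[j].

Finding inversions in [5, 5, 1, 9]:

(0, 2): arr[0]=5 > arr[2]=1
(1, 2): arr[1]=5 > arr[2]=1

Total inversions: 2

The array has 2 inversion(s): (0,2), (1,2). Each pair (i,j) satisfies i < j and arr[i] > arr[j].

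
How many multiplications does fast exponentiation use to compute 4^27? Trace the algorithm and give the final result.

Computing 4^27 by squaring (build up from 4^1; each line after the first costs one multiplication):

4^1 = 4
4^2 = (4^1)^2 = 4^2 = 16
4^3 = 4 * 4^2 = 4 * 16 = 64
4^6 = (4^3)^2 = 64^2 = 4096
4^12 = (4^6)^2 = 4096^2 = 16777216
4^13 = 4 * 4^12 = 4 * 16777216 = 67108864
4^26 = (4^13)^2 = 67108864^2 = 4503599627370496
4^27 = 4 * 4^26 = 4 * 4503599627370496 = 18014398509481984

Result: 18014398509481984
Multiplications needed: 7 (7 lines after 4^1)

4^27 = 18014398509481984. Using exponentiation by squaring, this requires 7 multiplications. The key idea: if the exponent is even, square the half-power; if odd, multiply by the base once.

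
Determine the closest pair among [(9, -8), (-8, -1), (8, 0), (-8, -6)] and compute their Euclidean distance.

Computing all pairwise distances among 4 points:

d((9, -8), (-8, -1)) = 18.3848
d((9, -8), (8, 0)) = 8.0623
d((9, -8), (-8, -6)) = 17.1172
d((-8, -1), (8, 0)) = 16.0312
d((-8, -1), (-8, -6)) = 5.0 <-- minimum
d((8, 0), (-8, -6)) = 17.088

Closest pair: (-8, -1) and (-8, -6) with distance 5.0

The closest pair is (-8, -1) and (-8, -6) with Euclidean distance 5.0. For 4 points, brute-force pairwise comparison is shown above. For large n, the divide-and-conquer algorithm (sort by x, recurse on halves, check the dividing strip) achieves O(n log n).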